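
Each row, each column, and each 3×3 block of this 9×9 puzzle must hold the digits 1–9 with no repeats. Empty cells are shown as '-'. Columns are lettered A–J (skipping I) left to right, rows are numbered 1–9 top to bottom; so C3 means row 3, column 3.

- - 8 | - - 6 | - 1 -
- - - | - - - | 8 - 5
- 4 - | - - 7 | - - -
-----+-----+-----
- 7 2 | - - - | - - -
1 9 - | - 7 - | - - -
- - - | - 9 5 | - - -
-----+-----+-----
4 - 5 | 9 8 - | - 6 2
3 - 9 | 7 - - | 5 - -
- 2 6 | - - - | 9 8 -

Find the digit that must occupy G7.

B7 = 1: row 7 has {2,4,5,6,8,9}; col 2 has {2,4,7,9}; box has {2,3,4,5,6,9} → only 1 remains.
F7 = 3: row 7 has {1,2,4,5,6,8,9}; col 6 has {5,6,7}; box has {7,8,9} → only 3 remains.
G7 = 7: row 7 has {1,2,3,4,5,6,8,9}; col 7 has {5,8,9}; box has {2,5,6,8,9} → only 7 remains.

7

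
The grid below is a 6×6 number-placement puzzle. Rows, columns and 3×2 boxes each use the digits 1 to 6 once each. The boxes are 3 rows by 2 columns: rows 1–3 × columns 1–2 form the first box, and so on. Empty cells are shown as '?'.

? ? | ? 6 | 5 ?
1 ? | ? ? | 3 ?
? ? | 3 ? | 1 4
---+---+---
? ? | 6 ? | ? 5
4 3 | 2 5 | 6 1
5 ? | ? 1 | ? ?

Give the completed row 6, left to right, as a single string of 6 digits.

r1c6 = 2 (sole candidate).
r2c6 = 6 (sole candidate).
r3c4 = 2 (sole candidate).
r4c1 = 2 (sole candidate).
r4c2 = 1 (sole candidate).
r4c5 = 4 (sole candidate).
r6c2 = 6: row 6 has {1,5}; col 2 has {1,3}; box has {1,2,3,4,5} → only 6 remains.
r6c3 = 4: row 6 has {1,5,6}; col 3 has {2,3,6}; box has {1,2,5,6} → only 4 remains.
r6c5 = 2: row 6 has {1,4,5,6}; col 5 has {1,3,4,5,6}; box has {1,4,5,6} → only 2 remains.
r6c6 = 3: row 6 has {1,2,4,5,6}; col 6 has {1,2,4,5,6}; box has {1,2,4,5,6} → only 3 remains.

564123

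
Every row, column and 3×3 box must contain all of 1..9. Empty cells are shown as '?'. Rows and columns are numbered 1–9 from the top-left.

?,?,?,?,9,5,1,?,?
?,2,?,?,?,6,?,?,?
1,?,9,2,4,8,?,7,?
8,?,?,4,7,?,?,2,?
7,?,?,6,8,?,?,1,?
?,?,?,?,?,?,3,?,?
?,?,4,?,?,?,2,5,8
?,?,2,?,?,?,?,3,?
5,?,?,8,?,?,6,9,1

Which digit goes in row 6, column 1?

row 3, column 7 = 5: row 3 has {1,2,4,7,8,9}; col 7 has {1,2,3,6}; box has {1,7} → only 5 remains.
row 4, column 7 = 9: row 4 has {2,4,7,8}; col 7 has {1,2,3,5,6}; box has {1,2,3} → only 9 remains.
row 5, column 7 = 4: row 5 has {1,6,7,8}; col 7 has {1,2,3,5,6,9}; box has {1,2,3,9} → only 4 remains.
row 5, column 9 = 5: row 5 has {1,4,6,7,8}; col 9 has {1,8}; box has {1,2,3,4,9} → only 5 remains.
row 8, column 7 = 7: row 8 has {2,3}; col 7 has {1,2,3,4,5,6,9}; box has {1,2,3,5,6,8,9} → only 7 remains.
row 8, column 9 = 4: row 8 has {2,3,7}; col 9 has {1,5,8}; box has {1,2,3,5,6,7,8,9} → only 4 remains.
row 2, column 7 = 8: row 2 has {2,6}; col 7 has {1,2,3,4,5,6,7,9}; box has {1,5,7} → only 8 remains.
row 2, column 8 = 4: row 2 has {2,6,8}; col 8 has {1,2,3,5,7,9}; box has {1,5,7,8} → only 4 remains.
row 4, column 9 = 6: row 4 has {2,4,7,8,9}; col 9 has {1,4,5,8}; box has {1,2,3,4,5,9} → only 6 remains.
row 5, column 3 = 3: row 5 has {1,4,5,6,7,8}; col 3 has {2,4,9}; box has {7,8} → only 3 remains.
row 6, column 8 = 8: row 6 has {3}; col 8 has {1,2,3,4,5,7,9}; box has {1,2,3,4,5,6,9} → only 8 remains.
row 6, column 9 = 7: row 6 has {3,8}; col 9 has {1,4,5,6,8}; box has {1,2,3,4,5,6,8,9} → only 7 remains.
row 9, column 3 = 7: row 9 has {1,5,6,8,9}; col 3 has {2,3,4,9}; box has {2,4,5} → only 7 remains.
row 1, column 8 = 6: row 1 has {1,5,9}; col 8 has {1,2,3,4,5,7,8,9}; box has {1,4,5,7,8} → only 6 remains.
row 2, column 1 = 3: row 2 has {2,4,6,8}; col 1 has {1,5,7,8}; box has {1,2,9} → only 3 remains.
row 2, column 3 = 5: row 2 has {2,3,4,6,8}; col 3 has {2,3,4,7,9}; box has {1,2,3,9} → only 5 remains.
row 2, column 5 = 1: row 2 has {2,3,4,5,6,8}; col 5 has {4,7,8,9}; box has {2,4,5,6,8,9} → only 1 remains.
row 2, column 9 = 9: row 2 has {1,2,3,4,5,6,8}; col 9 has {1,4,5,6,7,8}; box has {1,4,5,6,7,8} → only 9 remains.
row 3, column 2 = 6: row 3 has {1,2,4,5,7,8,9}; col 2 has {2}; box has {1,2,3,5,9} → only 6 remains.
row 3, column 9 = 3: row 3 has {1,2,4,5,6,7,8,9}; col 9 has {1,4,5,6,7,8,9}; box has {1,4,5,6,7,8,9} → only 3 remains.
row 4, column 3 = 1: row 4 has {2,4,6,7,8,9}; col 3 has {2,3,4,5,7,9}; box has {3,7,8} → only 1 remains.
row 4, column 6 = 3: row 4 has {1,2,4,6,7,8,9}; col 6 has {5,6,8}; box has {4,6,7,8} → only 3 remains.
row 5, column 2 = 9: row 5 has {1,3,4,5,6,7,8}; col 2 has {2,6}; box has {1,3,7,8} → only 9 remains.
row 5, column 6 = 2: row 5 has {1,3,4,5,6,7,8,9}; col 6 has {3,5,6,8}; box has {3,4,6,7,8} → only 2 remains.
row 6, column 3 = 6: row 6 has {3,7,8}; col 3 has {1,2,3,4,5,7,9}; box has {1,3,7,8,9} → only 6 remains.
row 6, column 5 = 5: row 6 has {3,6,7,8}; col 5 has {1,4,7,8,9}; box has {2,3,4,6,7,8} → only 5 remains.
row 8, column 5 = 6: row 8 has {2,3,4,7}; col 5 has {1,4,5,7,8,9}; box has {8} → only 6 remains.
row 9, column 2 = 3: row 9 has {1,5,6,7,8,9}; col 2 has {2,6,9}; box has {2,4,5,7} → only 3 remains.
row 9, column 5 = 2: row 9 has {1,3,5,6,7,8,9}; col 5 has {1,4,5,6,7,8,9}; box has {6,8} → only 2 remains.
row 9, column 6 = 4: row 9 has {1,2,3,5,6,7,8,9}; col 6 has {2,3,5,6,8}; box has {2,6,8} → only 4 remains.
row 1, column 1 = 4: row 1 has {1,5,6,9}; col 1 has {1,3,5,7,8}; box has {1,2,3,5,6,9} → only 4 remains.
row 1, column 3 = 8: row 1 has {1,4,5,6,9}; col 3 has {1,2,3,4,5,6,7,9}; box has {1,2,3,4,5,6,9} → only 8 remains.
row 1, column 9 = 2: row 1 has {1,4,5,6,8,9}; col 9 has {1,3,4,5,6,7,8,9}; box has {1,3,4,5,6,7,8,9} → only 2 remains.
row 2, column 4 = 7: row 2 has {1,2,3,4,5,6,8,9}; col 4 has {2,4,6,8}; box has {1,2,4,5,6,8,9} → only 7 remains.
row 4, column 2 = 5: row 4 has {1,2,3,4,6,7,8,9}; col 2 has {2,3,6,9}; box has {1,3,6,7,8,9} → only 5 remains.
row 6, column 1 = 2: row 6 has {3,5,6,7,8}; col 1 has {1,3,4,5,7,8}; box has {1,3,5,6,7,8,9} → only 2 remains.

2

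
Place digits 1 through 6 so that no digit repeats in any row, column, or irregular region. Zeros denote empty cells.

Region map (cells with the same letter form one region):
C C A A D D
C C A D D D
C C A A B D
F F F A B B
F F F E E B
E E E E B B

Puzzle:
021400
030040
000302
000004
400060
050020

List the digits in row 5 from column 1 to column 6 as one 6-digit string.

415263

row 5, column 2 = 1: row 5 has {4,6}; col 2 has {2,3,5}; region has {4} → only 1 remains.
row 5, column 4 = 2: row 5 has {1,4,6}; col 4 has {3,4}; region has {5,6} → only 2 remains.
row 6, column 4 = 1 (sole candidate).
row 4, column 2 = 6 (sole candidate).
row 4, column 4 = 5 (sole candidate).
row 6, column 1 = 3 (sole candidate).
row 6, column 3 = 4 (sole candidate).
row 6, column 6 = 6 (sole candidate).
row 2, column 4 = 6 (sole candidate).
row 3, column 2 = 4 (sole candidate).
row 3, column 3 = 6 (sole candidate).
row 4, column 1 = 2 (sole candidate).
row 4, column 3 = 3 (sole candidate).
row 4, column 5 = 1 (sole candidate).
row 5, column 3 = 5: row 5 has {1,2,4,6}; col 3 has {1,3,4,6}; region has {1,2,3,4,6} → only 5 remains.
row 5, column 6 = 3: row 5 has {1,2,4,5,6}; col 6 has {2,4,6}; region has {1,2,4,6} → only 3 remains.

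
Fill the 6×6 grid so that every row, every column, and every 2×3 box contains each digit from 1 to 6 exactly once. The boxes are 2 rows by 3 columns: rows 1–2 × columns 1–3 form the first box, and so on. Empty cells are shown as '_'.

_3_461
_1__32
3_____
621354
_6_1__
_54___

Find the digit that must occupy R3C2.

4

R2C4 = 5: row 2 has {1,2,3}; col 4 has {1,3,4}; box has {1,2,3,4,6} → only 5 remains.
R3C2 = 4: row 3 has {3}; col 2 has {1,2,3,5,6}; box has {1,2,3,6} → only 4 remains.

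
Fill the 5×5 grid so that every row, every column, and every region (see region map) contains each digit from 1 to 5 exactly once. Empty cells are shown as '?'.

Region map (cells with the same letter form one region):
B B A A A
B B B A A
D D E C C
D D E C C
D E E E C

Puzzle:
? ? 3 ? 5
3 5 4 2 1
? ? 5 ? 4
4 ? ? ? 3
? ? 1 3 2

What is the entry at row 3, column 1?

row 1, column 4 = 4: row 1 has {3,5}; col 4 has {2,3}; region has {1,2,3,5} → only 4 remains.
row 3, column 4 = 1: row 3 has {4,5}; col 4 has {2,3,4}; region has {2,3,4} → only 1 remains.
row 4, column 3 = 2: row 4 has {3,4}; col 3 has {1,3,4,5}; region has {1,3,5} → only 2 remains.
row 4, column 4 = 5: row 4 has {2,3,4}; col 4 has {1,2,3,4}; region has {1,2,3,4} → only 5 remains.
row 5, column 1 = 5: row 5 has {1,2,3}; col 1 has {3,4}; region has {4} → only 5 remains.
row 5, column 2 = 4: row 5 has {1,2,3,5}; col 2 has {5}; region has {1,2,3,5} → only 4 remains.
row 3, column 1 = 2: row 3 has {1,4,5}; col 1 has {3,4,5}; region has {4,5} → only 2 remains.

2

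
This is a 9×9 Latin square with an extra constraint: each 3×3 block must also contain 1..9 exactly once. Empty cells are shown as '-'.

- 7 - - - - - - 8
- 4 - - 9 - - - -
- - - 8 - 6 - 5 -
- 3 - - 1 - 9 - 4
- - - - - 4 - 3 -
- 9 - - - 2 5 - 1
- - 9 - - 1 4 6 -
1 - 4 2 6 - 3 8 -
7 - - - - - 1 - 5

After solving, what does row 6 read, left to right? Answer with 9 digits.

496382571

R6C8 = 7: row 6 has {1,2,5,9}; col 8 has {3,5,6,8}; box has {1,3,4,5,9} → only 7 remains.
R8C2 = 5: row 8 has {1,2,3,4,6,8}; col 2 has {3,4,7,9}; box has {1,4,7,9} → only 5 remains.
R4C8 = 2: row 4 has {1,3,4,9}; col 8 has {3,5,6,7,8}; box has {1,3,4,5,7,9} → only 2 remains.
R5C9 = 6: row 5 has {3,4}; col 9 has {1,4,5,8}; box has {1,2,3,4,5,7,9} → only 6 remains.
R9C8 = 9: row 9 has {1,5,7}; col 8 has {2,3,5,6,7,8}; box has {1,3,4,5,6,8} → only 9 remains.
R2C8 = 1: row 2 has {4,9}; col 8 has {2,3,5,6,7,8,9}; box has {5,8} → only 1 remains.
R5C7 = 8: row 5 has {3,4,6}; col 7 has {1,3,4,5,9}; box has {1,2,3,4,5,6,7,9} → only 8 remains.
R8C9 = 7: row 8 has {1,2,3,4,5,6,8}; col 9 has {1,4,5,6,8}; box has {1,3,4,5,6,8,9} → only 7 remains.
R1C8 = 4: row 1 has {7,8}; col 8 has {1,2,3,5,6,7,8,9}; box has {1,5,8} → only 4 remains.
R7C9 = 2: row 7 has {1,4,6,9}; col 9 has {1,4,5,6,7,8}; box has {1,3,4,5,6,7,8,9} → only 2 remains.
R8C6 = 9: row 8 has {1,2,3,4,5,6,7,8}; col 6 has {1,2,4,6}; box has {1,2,6} → only 9 remains.
R2C9 = 3: row 2 has {1,4,9}; col 9 has {1,2,4,5,6,7,8}; box has {1,4,5,8} → only 3 remains.
R3C9 = 9: row 3 has {5,6,8}; col 9 has {1,2,3,4,5,6,7,8}; box has {1,3,4,5,8} → only 9 remains.
R7C2 = 8: row 7 has {1,2,4,6,9}; col 2 has {3,4,5,7,9}; box has {1,4,5,7,9} → only 8 remains.
R7C1 = 3: row 7 has {1,2,4,6,8,9}; col 1 has {1,7}; box has {1,4,5,7,8,9} → only 3 remains.
R3C1 = 2: row 3 has {5,6,8,9}; col 1 has {1,3,7}; box has {4,7} → only 2 remains.
R3C2 = 1: row 3 has {2,5,6,8,9}; col 2 has {3,4,5,7,8,9}; box has {2,4,7} → only 1 remains.
R3C3 = 3: row 3 has {1,2,5,6,8,9}; col 3 has {4,9}; box has {1,2,4,7} → only 3 remains.
R3C7 = 7: row 3 has {1,2,3,5,6,8,9}; col 7 has {1,3,4,5,8,9}; box has {1,3,4,5,8,9} → only 7 remains.
R5C1 = 5: row 5 has {3,4,6,8}; col 1 has {1,2,3,7}; box has {3,9} → only 5 remains.
R5C2 = 2: row 5 has {3,4,5,6,8}; col 2 has {1,3,4,5,7,8,9}; box has {3,5,9} → only 2 remains.
R5C5 = 7: row 5 has {2,3,4,5,6,8}; col 5 has {1,6,9}; box has {1,2,4} → only 7 remains.
R7C5 = 5: row 7 has {1,2,3,4,6,8,9}; col 5 has {1,6,7,9}; box has {1,2,6,9} → only 5 remains.
R9C2 = 6: row 9 has {1,5,7,9}; col 2 has {1,2,3,4,5,7,8,9}; box has {1,3,4,5,7,8,9} → only 6 remains.
R9C3 = 2: row 9 has {1,5,6,7,9}; col 3 has {3,4,9}; box has {1,3,4,5,6,7,8,9} → only 2 remains.
R3C5 = 4: row 3 has {1,2,3,5,6,7,8,9}; col 5 has {1,5,6,7,9}; box has {6,8,9} → only 4 remains.
R5C3 = 1: row 5 has {2,3,4,5,6,7,8}; col 3 has {2,3,4,9}; box has {2,3,5,9} → only 1 remains.
R5C4 = 9: row 5 has {1,2,3,4,5,6,7,8}; col 4 has {2,8}; box has {1,2,4,7} → only 9 remains.
R7C4 = 7: row 7 has {1,2,3,4,5,6,8,9}; col 4 has {2,8,9}; box has {1,2,5,6,9} → only 7 remains.
R2C4 = 5: row 2 has {1,3,4,9}; col 4 has {2,7,8,9}; box has {4,6,8,9} → only 5 remains.
R2C6 = 7: row 2 has {1,3,4,5,9}; col 6 has {1,2,4,6,9}; box has {4,5,6,8,9} → only 7 remains.
R4C4 = 6: row 4 has {1,2,3,4,9}; col 4 has {2,5,7,8,9}; box has {1,2,4,7,9} → only 6 remains.
R6C4 = 3: row 6 has {1,2,5,7,9}; col 4 has {2,5,6,7,8,9}; box has {1,2,4,6,7,9} → only 3 remains.
R6C5 = 8: row 6 has {1,2,3,5,7,9}; col 5 has {1,4,5,6,7,9}; box has {1,2,3,4,6,7,9} → only 8 remains.
R9C4 = 4: row 9 has {1,2,5,6,7,9}; col 4 has {2,3,5,6,7,8,9}; box has {1,2,5,6,7,9} → only 4 remains.
R9C5 = 3: row 9 has {1,2,4,5,6,7,9}; col 5 has {1,4,5,6,7,8,9}; box has {1,2,4,5,6,7,9} → only 3 remains.
R9C6 = 8: row 9 has {1,2,3,4,5,6,7,9}; col 6 has {1,2,4,6,7,9}; box has {1,2,3,4,5,6,7,9} → only 8 remains.
R1C4 = 1: row 1 has {4,7,8}; col 4 has {2,3,4,5,6,7,8,9}; box has {4,5,6,7,8,9} → only 1 remains.
R1C5 = 2: row 1 has {1,4,7,8}; col 5 has {1,3,4,5,6,7,8,9}; box has {1,4,5,6,7,8,9} → only 2 remains.
R1C6 = 3: row 1 has {1,2,4,7,8}; col 6 has {1,2,4,6,7,8,9}; box has {1,2,4,5,6,7,8,9} → only 3 remains.
R1C7 = 6: row 1 has {1,2,3,4,7,8}; col 7 has {1,3,4,5,7,8,9}; box has {1,3,4,5,7,8,9} → only 6 remains.
R2C7 = 2: row 2 has {1,3,4,5,7,9}; col 7 has {1,3,4,5,6,7,8,9}; box has {1,3,4,5,6,7,8,9} → only 2 remains.
R4C1 = 8: row 4 has {1,2,3,4,6,9}; col 1 has {1,2,3,5,7}; box has {1,2,3,5,9} → only 8 remains.
R4C3 = 7: row 4 has {1,2,3,4,6,8,9}; col 3 has {1,2,3,4,9}; box has {1,2,3,5,8,9} → only 7 remains.
R4C6 = 5: row 4 has {1,2,3,4,6,7,8,9}; col 6 has {1,2,3,4,6,7,8,9}; box has {1,2,3,4,6,7,8,9} → only 5 remains.
R6C3 = 6: row 6 has {1,2,3,5,7,8,9}; col 3 has {1,2,3,4,7,9}; box has {1,2,3,5,7,8,9} → only 6 remains.
R1C1 = 9: row 1 has {1,2,3,4,6,7,8}; col 1 has {1,2,3,5,7,8}; box has {1,2,3,4,7} → only 9 remains.
R1C3 = 5: row 1 has {1,2,3,4,6,7,8,9}; col 3 has {1,2,3,4,6,7,9}; box has {1,2,3,4,7,9} → only 5 remains.
R2C1 = 6: row 2 has {1,2,3,4,5,7,9}; col 1 has {1,2,3,5,7,8,9}; box has {1,2,3,4,5,7,9} → only 6 remains.
R2C3 = 8: row 2 has {1,2,3,4,5,6,7,9}; col 3 has {1,2,3,4,5,6,7,9}; box has {1,2,3,4,5,6,7,9} → only 8 remains.
R6C1 = 4: row 6 has {1,2,3,5,6,7,8,9}; col 1 has {1,2,3,5,6,7,8,9}; box has {1,2,3,5,6,7,8,9} → only 4 remains.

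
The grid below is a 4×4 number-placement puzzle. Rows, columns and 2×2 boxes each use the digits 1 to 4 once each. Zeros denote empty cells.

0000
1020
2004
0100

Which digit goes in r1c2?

r2c4 = 3: row 2 has {1,2}; col 4 has {4}; box has {2} → only 3 remains.
r3c2 = 3: row 3 has {2,4}; col 2 has {1}; box has {1,2} → only 3 remains.
r3c3 = 1: row 3 has {2,3,4}; col 3 has {2}; box has {4} → only 1 remains.
r4c1 = 4: row 4 has {1}; col 1 has {1,2}; box has {1,2,3} → only 4 remains.
r4c3 = 3: row 4 has {1,4}; col 3 has {1,2}; box has {1,4} → only 3 remains.
r4c4 = 2: row 4 has {1,3,4}; col 4 has {3,4}; box has {1,3,4} → only 2 remains.
r1c1 = 3: row 1 has {}; col 1 has {1,2,4}; box has {1} → only 3 remains.
r1c3 = 4: row 1 has {3}; col 3 has {1,2,3}; box has {2,3} → only 4 remains.
r1c4 = 1: row 1 has {3,4}; col 4 has {2,3,4}; box has {2,3,4} → only 1 remains.
r2c2 = 4: row 2 has {1,2,3}; col 2 has {1,3}; box has {1,3} → only 4 remains.
r1c2 = 2: row 1 has {1,3,4}; col 2 has {1,3,4}; box has {1,3,4} → only 2 remains.

2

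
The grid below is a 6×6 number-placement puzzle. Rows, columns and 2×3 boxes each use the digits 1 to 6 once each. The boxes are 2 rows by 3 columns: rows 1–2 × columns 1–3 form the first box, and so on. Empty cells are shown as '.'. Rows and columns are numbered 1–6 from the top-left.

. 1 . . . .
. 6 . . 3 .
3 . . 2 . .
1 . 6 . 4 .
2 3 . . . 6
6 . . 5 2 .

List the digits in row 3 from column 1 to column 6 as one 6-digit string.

R4C4 = 3 (sole candidate).
R4C6 = 5 (sole candidate).
R5C5 = 1 (sole candidate).
R6C2 = 4 (sole candidate).
R6C3 = 1 (sole candidate).
R6C6 = 3 (sole candidate).
R3C2 = 5: row 3 has {2,3}; col 2 has {1,3,4,6}; box has {1,3,6} → only 5 remains.
R3C3 = 4: row 3 has {2,3,5}; col 3 has {1,6}; box has {1,3,5,6} → only 4 remains.
R3C5 = 6: row 3 has {2,3,4,5}; col 5 has {1,2,3,4}; box has {2,3,4,5} → only 6 remains.
R3C6 = 1: row 3 has {2,3,4,5,6}; col 6 has {3,5,6}; box has {2,3,4,5,6} → only 1 remains.

354261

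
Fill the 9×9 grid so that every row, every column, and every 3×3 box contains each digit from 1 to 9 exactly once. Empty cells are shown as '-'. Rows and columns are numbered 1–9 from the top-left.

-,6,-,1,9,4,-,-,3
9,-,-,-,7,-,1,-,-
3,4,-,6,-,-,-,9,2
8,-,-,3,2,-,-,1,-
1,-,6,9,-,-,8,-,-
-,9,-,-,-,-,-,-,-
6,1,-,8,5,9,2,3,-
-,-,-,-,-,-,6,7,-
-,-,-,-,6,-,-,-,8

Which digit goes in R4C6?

6

R3C5 = 8 (sole candidate).
R3C6 = 5 (sole candidate).
R3C7 = 7 (sole candidate).
R5C5 = 4 (sole candidate).
R5C6 = 7 (sole candidate).
R5C9 = 5 (sole candidate).
R6C4 = 5 (sole candidate).
R6C5 = 1 (sole candidate).
R7C9 = 4 (sole candidate).
R8C5 = 3 (sole candidate).
R9C8 = 5 (sole candidate).
R1C7 = 5 (sole candidate).
R1C8 = 8 (sole candidate).
R2C4 = 2 (sole candidate).
R2C6 = 3 (sole candidate).
R2C9 = 6 (sole candidate).
R3C3 = 1 (sole candidate).
R4C6 = 6: row 4 has {1,2,3,8}; col 6 has {3,4,5,7,9}; box has {1,2,3,4,5,7,9} → only 6 remains.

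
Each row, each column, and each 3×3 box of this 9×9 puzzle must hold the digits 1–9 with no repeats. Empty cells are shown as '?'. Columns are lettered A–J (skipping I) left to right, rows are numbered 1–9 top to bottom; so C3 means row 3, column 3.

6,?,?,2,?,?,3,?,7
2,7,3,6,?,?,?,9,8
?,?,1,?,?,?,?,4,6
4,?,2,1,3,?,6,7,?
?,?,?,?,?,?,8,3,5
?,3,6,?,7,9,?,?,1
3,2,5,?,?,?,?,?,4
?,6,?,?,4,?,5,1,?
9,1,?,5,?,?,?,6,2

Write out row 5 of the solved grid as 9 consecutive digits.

H1 = 5 (sole candidate).
G2 = 1 (sole candidate).
G3 = 2 (sole candidate).
J4 = 9 (sole candidate).
B5 = 9: row 5 has {3,5,8}; col 2 has {1,2,3,6,7}; box has {2,3,4,6} → only 9 remains.
C5 = 7: row 5 has {3,5,8,9}; col 3 has {1,2,3,5,6}; box has {2,3,4,6,9} → only 7 remains.
D5 = 4: row 5 has {3,5,7,8,9}; col 4 has {1,2,5,6}; box has {1,3,7,9} → only 4 remains.
D6 = 8 (sole candidate).
G6 = 4 (sole candidate).
H6 = 2 (sole candidate).
H7 = 8 (sole candidate).
C8 = 8 (sole candidate).
J8 = 3 (sole candidate).
C9 = 4 (sole candidate).
E9 = 8 (sole candidate).
G9 = 7 (sole candidate).
C1 = 9 (sole candidate).
E1 = 1 (sole candidate).
E2 = 5 (sole candidate).
F2 = 4 (sole candidate).
E3 = 9 (sole candidate).
F4 = 5 (sole candidate).
A5 = 1: row 5 has {3,4,5,7,8,9}; col 1 has {2,3,4,6,9}; box has {2,3,4,6,7,9} → only 1 remains.
A6 = 5 (sole candidate).
E7 = 6 (sole candidate).
G7 = 9 (sole candidate).
A8 = 7 (sole candidate).
D8 = 9 (sole candidate).
F8 = 2 (sole candidate).
F9 = 3 (sole candidate).
F1 = 8 (sole candidate).
A3 = 8 (sole candidate).
B3 = 5 (sole candidate).
F3 = 7 (sole candidate).
B4 = 8 (sole candidate).
E5 = 2: row 5 has {1,3,4,5,7,8,9}; col 5 has {1,3,4,5,6,7,8,9}; box has {1,3,4,5,7,8,9} → only 2 remains.
F5 = 6: row 5 has {1,2,3,4,5,7,8,9}; col 6 has {2,3,4,5,7,8,9}; box has {1,2,3,4,5,7,8,9} → only 6 remains.

197426835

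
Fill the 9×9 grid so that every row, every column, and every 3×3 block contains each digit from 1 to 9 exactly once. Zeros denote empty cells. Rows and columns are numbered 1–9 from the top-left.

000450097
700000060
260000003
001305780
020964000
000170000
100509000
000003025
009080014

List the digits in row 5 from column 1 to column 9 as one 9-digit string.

r4c5 = 2 (sole candidate).
r5c9 = 1: row 5 has {2,4,6,9}; col 9 has {3,4,5,7}; box has {7,8} → only 1 remains.
r6c6 = 8 (sole candidate).
r7c5 = 4 (sole candidate).
r8c5 = 1 (sole candidate).
r3c5 = 9 (sole candidate).
r2c5 = 3 (sole candidate).
r1c6 = 6 (hidden single in row 1).
r1c7 = 2 (hidden single in row 1).
r2c9 = 8 (sole candidate).
r7c9 = 6 (sole candidate).
r9c7 = 3 (sole candidate).
r2c4 = 2 (sole candidate).
r2c6 = 1 (sole candidate).
r3c6 = 7 (sole candidate).
r4c9 = 9 (sole candidate).
r5c7 = 5: row 5 has {1,2,4,6,9}; col 7 has {2,3,7}; box has {1,7,8,9} → only 5 remains.
r5c8 = 3: row 5 has {1,2,4,5,6,9}; col 8 has {1,2,6,8,9}; box has {1,5,7,8,9} → only 3 remains.
r6c8 = 4 (sole candidate).
r6c9 = 2 (sole candidate).
r7c7 = 8 (sole candidate).
r7c8 = 7 (sole candidate).
r8c7 = 9 (sole candidate).
r9c6 = 2 (sole candidate).
r2c7 = 4 (sole candidate).
r3c4 = 8 (sole candidate).
r3c7 = 1 (sole candidate).
r3c8 = 5 (sole candidate).
r4c2 = 4 (sole candidate).
r5c1 = 8: row 5 has {1,2,3,4,5,6,9}; col 1 has {1,2,7}; box has {1,2,4} → only 8 remains.
r5c3 = 7: row 5 has {1,2,3,4,5,6,8,9}; col 3 has {1,9}; box has {1,2,4,8} → only 7 remains.

827964531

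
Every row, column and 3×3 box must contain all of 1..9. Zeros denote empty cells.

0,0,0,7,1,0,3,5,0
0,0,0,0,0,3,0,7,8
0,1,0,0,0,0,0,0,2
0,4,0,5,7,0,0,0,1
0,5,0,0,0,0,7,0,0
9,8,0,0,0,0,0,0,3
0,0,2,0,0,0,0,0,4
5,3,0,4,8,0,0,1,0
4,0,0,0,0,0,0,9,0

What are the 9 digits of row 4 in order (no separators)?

r2c7 = 1: in row 2, 1 can only go here (every other open cell in that row sees a 1).
r6c7 = 5: in row 6, 5 can only go here (every other open cell in that row sees a 5).
r6c3 = 7: in row 6, 7 can only go here (every other open cell in that row sees a 7).
r3c1 = 7: in row 3, 7 can only go here (every other open cell in that row sees a 7).
r3c3 = 3: in row 3, 3 can only go here (every other open cell in that row sees a 3).
r4c3 = 6: row 4 has {1,4,5,7}; col 3 has {2,3,7}; box has {4,5,7,8,9} → only 6 remains.
r5c3 = 1: row 5 has {5,7}; col 3 has {2,3,6,7}; box has {4,5,6,7,8,9} → only 1 remains.
r8c3 = 9: row 8 has {1,3,4,5,8}; col 3 has {1,2,3,6,7}; box has {2,3,4,5} → only 9 remains.
r9c3 = 8: row 9 has {4,9}; col 3 has {1,2,3,6,7,9}; box has {2,3,4,5,9} → only 8 remains.
r1c3 = 4: row 1 has {1,3,5,7}; col 3 has {1,2,3,6,7,8,9}; box has {1,3,7} → only 4 remains.
r2c3 = 5: row 2 has {1,3,7,8}; col 3 has {1,2,3,4,6,7,8,9}; box has {1,3,4,7} → only 5 remains.
r2c5 = 4: in row 2, 4 can only go here (every other open cell in that row sees a 4).
r4c1 = 3: in row 4, 3 can only go here (every other open cell in that row sees a 3).
r5c1 = 2: row 5 has {1,5,7}; col 1 has {3,4,5,7,9}; box has {1,3,4,5,6,7,8,9} → only 2 remains.
r2c1 = 6: row 2 has {1,3,4,5,7,8}; col 1 has {2,3,4,5,7,9}; box has {1,3,4,5,7} → only 6 remains.
r7c1 = 1: row 7 has {2,4}; col 1 has {2,3,4,5,6,7,9}; box has {2,3,4,5,8,9} → only 1 remains.
r1c1 = 8: row 1 has {1,3,4,5,7}; col 1 has {1,2,3,4,5,6,7,9}; box has {1,3,4,5,6,7} → only 8 remains.
r3c7 = 4: in column 7, 4 can only go here (every other open cell in that column sees a 4).
r3c8 = 6: row 3 has {1,2,3,4,7}; col 8 has {1,5,7,9}; box has {1,2,3,4,5,7,8} → only 6 remains.
r1c9 = 9: row 1 has {1,3,4,5,7,8}; col 9 has {1,2,3,4,8}; box has {1,2,3,4,5,6,7,8} → only 9 remains.
r5c9 = 6: row 5 has {1,2,5,7}; col 9 has {1,2,3,4,8,9}; box has {1,3,5,7} → only 6 remains.
r8c9 = 7: row 8 has {1,3,4,5,8,9}; col 9 has {1,2,3,4,6,8,9}; box has {1,4,9} → only 7 remains.
r9c9 = 5: row 9 has {4,8,9}; col 9 has {1,2,3,4,6,7,8,9}; box has {1,4,7,9} → only 5 remains.
r1c2 = 2: row 1 has {1,3,4,5,7,8,9}; col 2 has {1,3,4,5,8}; box has {1,3,4,5,6,7,8} → only 2 remains.
r1c6 = 6: row 1 has {1,2,3,4,5,7,8,9}; col 6 has {3}; box has {1,3,4,7} → only 6 remains.
r2c2 = 9: row 2 has {1,3,4,5,6,7,8}; col 2 has {1,2,3,4,5,8}; box has {1,2,3,4,5,6,7,8} → only 9 remains.
r2c4 = 2: row 2 has {1,3,4,5,6,7,8,9}; col 4 has {4,5,7}; box has {1,3,4,6,7} → only 2 remains.
r8c6 = 2: row 8 has {1,3,4,5,7,8,9}; col 6 has {3,6}; box has {4,8} → only 2 remains.
r8c7 = 6: row 8 has {1,2,3,4,5,7,8,9}; col 7 has {1,3,4,5,7}; box has {1,4,5,7,9} → only 6 remains.
r9c7 = 2: row 9 has {4,5,8,9}; col 7 has {1,3,4,5,6,7}; box has {1,4,5,6,7,9} → only 2 remains.
r7c7 = 8: row 7 has {1,2,4}; col 7 has {1,2,3,4,5,6,7}; box has {1,2,4,5,6,7,9} → only 8 remains.
r7c8 = 3: row 7 has {1,2,4,8}; col 8 has {1,5,6,7,9}; box has {1,2,4,5,6,7,8,9} → only 3 remains.
r4c7 = 9: row 4 has {1,3,4,5,6,7}; col 7 has {1,2,3,4,5,6,7,8}; box has {1,3,5,6,7} → only 9 remains.
r4c6 = 8: row 4 has {1,3,4,5,6,7,9}; col 6 has {2,3,6}; box has {5,7} → only 8 remains.
r4c8 = 2: row 4 has {1,3,4,5,6,7,8,9}; col 8 has {1,3,5,6,7,9}; box has {1,3,5,6,7,9} → only 2 remains.

346578921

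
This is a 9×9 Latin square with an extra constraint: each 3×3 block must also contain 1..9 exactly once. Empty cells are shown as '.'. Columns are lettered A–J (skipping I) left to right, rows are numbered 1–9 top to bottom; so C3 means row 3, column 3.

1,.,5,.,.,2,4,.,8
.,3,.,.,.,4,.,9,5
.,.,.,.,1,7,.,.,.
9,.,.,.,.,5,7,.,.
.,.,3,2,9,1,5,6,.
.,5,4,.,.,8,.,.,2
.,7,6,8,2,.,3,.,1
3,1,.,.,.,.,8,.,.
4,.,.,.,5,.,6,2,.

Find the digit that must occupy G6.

9

D2 = 6: row 2 has {3,4,5,9}; col 4 has {2,8}; box has {1,2,4,7} → only 6 remains.
E2 = 8: row 2 has {3,4,5,6,9}; col 5 has {1,2,5,9}; box has {1,2,4,6,7} → only 8 remains.
G3 = 2: row 3 has {1,7}; col 7 has {3,4,5,6,7,8}; box has {4,5,8,9} → only 2 remains.
H3 = 3: row 3 has {1,2,7}; col 8 has {2,6,9}; box has {2,4,5,8,9} → only 3 remains.
J3 = 6: row 3 has {1,2,3,7}; col 9 has {1,2,5,8}; box has {2,3,4,5,8,9} → only 6 remains.
B5 = 8: row 5 has {1,2,3,5,6,9}; col 2 has {1,3,5,7}; box has {3,4,5,9} → only 8 remains.
J5 = 4: row 5 has {1,2,3,5,6,8,9}; col 9 has {1,2,5,6,8}; box has {2,5,6,7} → only 4 remains.
H6 = 1: row 6 has {2,4,5,8}; col 8 has {2,3,6,9}; box has {2,4,5,6,7} → only 1 remains.
A7 = 5: row 7 has {1,2,3,6,7,8}; col 1 has {1,3,4,9}; box has {1,3,4,6,7} → only 5 remains.
F7 = 9: row 7 has {1,2,3,5,6,7,8}; col 6 has {1,2,4,5,7,8}; box has {2,5,8} → only 9 remains.
H7 = 4: row 7 has {1,2,3,5,6,7,8,9}; col 8 has {1,2,3,6,9}; box has {1,2,3,6,8} → only 4 remains.
F8 = 6: row 8 has {1,3,8}; col 6 has {1,2,4,5,7,8,9}; box has {2,5,8,9} → only 6 remains.
B9 = 9: row 9 has {2,4,5,6}; col 2 has {1,3,5,7,8}; box has {1,3,4,5,6,7} → only 9 remains.
C9 = 8: row 9 has {2,4,5,6,9}; col 3 has {3,4,5,6}; box has {1,3,4,5,6,7,9} → only 8 remains.
F9 = 3: row 9 has {2,4,5,6,8,9}; col 6 has {1,2,4,5,6,7,8,9}; box has {2,5,6,8,9} → only 3 remains.
J9 = 7: row 9 has {2,3,4,5,6,8,9}; col 9 has {1,2,4,5,6,8}; box has {1,2,3,4,6,8} → only 7 remains.
B1 = 6: row 1 has {1,2,4,5,8}; col 2 has {1,3,5,7,8,9}; box has {1,3,5} → only 6 remains.
E1 = 3: row 1 has {1,2,4,5,6,8}; col 5 has {1,2,5,8,9}; box has {1,2,4,6,7,8} → only 3 remains.
H1 = 7: row 1 has {1,2,3,4,5,6,8}; col 8 has {1,2,3,4,6,9}; box has {2,3,4,5,6,8,9} → only 7 remains.
G2 = 1: row 2 has {3,4,5,6,8,9}; col 7 has {2,3,4,5,6,7,8}; box has {2,3,4,5,6,7,8,9} → only 1 remains.
A3 = 8: row 3 has {1,2,3,6,7}; col 1 has {1,3,4,5,9}; box has {1,3,5,6} → only 8 remains.
B3 = 4: row 3 has {1,2,3,6,7,8}; col 2 has {1,3,5,6,7,8,9}; box has {1,3,5,6,8} → only 4 remains.
C3 = 9: row 3 has {1,2,3,4,6,7,8}; col 3 has {3,4,5,6,8}; box has {1,3,4,5,6,8} → only 9 remains.
D3 = 5: row 3 has {1,2,3,4,6,7,8,9}; col 4 has {2,6,8}; box has {1,2,3,4,6,7,8} → only 5 remains.
B4 = 2: row 4 has {5,7,9}; col 2 has {1,3,4,5,6,7,8,9}; box has {3,4,5,8,9} → only 2 remains.
C4 = 1: row 4 has {2,5,7,9}; col 3 has {3,4,5,6,8,9}; box has {2,3,4,5,8,9} → only 1 remains.
H4 = 8: row 4 has {1,2,5,7,9}; col 8 has {1,2,3,4,6,7,9}; box has {1,2,4,5,6,7} → only 8 remains.
J4 = 3: row 4 has {1,2,5,7,8,9}; col 9 has {1,2,4,5,6,7,8}; box has {1,2,4,5,6,7,8} → only 3 remains.
A5 = 7: row 5 has {1,2,3,4,5,6,8,9}; col 1 has {1,3,4,5,8,9}; box has {1,2,3,4,5,8,9} → only 7 remains.
A6 = 6: row 6 has {1,2,4,5,8}; col 1 has {1,3,4,5,7,8,9}; box has {1,2,3,4,5,7,8,9} → only 6 remains.
E6 = 7: row 6 has {1,2,4,5,6,8}; col 5 has {1,2,3,5,8,9}; box has {1,2,5,8,9} → only 7 remains.
G6 = 9: row 6 has {1,2,4,5,6,7,8}; col 7 has {1,2,3,4,5,6,7,8}; box has {1,2,3,4,5,6,7,8} → only 9 remains.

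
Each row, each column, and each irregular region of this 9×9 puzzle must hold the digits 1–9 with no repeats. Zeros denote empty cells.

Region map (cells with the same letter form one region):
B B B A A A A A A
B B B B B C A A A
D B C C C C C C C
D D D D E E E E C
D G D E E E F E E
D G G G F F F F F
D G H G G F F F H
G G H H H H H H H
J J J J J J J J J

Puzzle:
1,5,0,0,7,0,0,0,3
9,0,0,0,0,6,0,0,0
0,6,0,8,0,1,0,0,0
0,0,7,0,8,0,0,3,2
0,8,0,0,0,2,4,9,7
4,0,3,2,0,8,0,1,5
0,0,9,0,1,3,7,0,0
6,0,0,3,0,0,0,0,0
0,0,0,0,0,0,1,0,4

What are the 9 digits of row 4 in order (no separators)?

517984632

row 3, column 9 = 9 (sole candidate).
row 4, column 1 = 5: row 4 has {2,3,7,8}; col 1 has {1,4,6,9}; region has {4,7} → only 5 remains.
row 4, column 6 = 4: row 4 has {2,3,5,7,8}; col 6 has {1,2,3,6,8}; region has {2,3,7,8,9} → only 4 remains.
row 4, column 7 = 6: row 4 has {2,3,4,5,7,8}; col 7 has {1,4,7}; region has {2,3,4,7,8,9} → only 6 remains.
row 5, column 1 = 3 (sole candidate).
row 5, column 5 = 5 (sole candidate).
row 6, column 7 = 9 (sole candidate).
row 7, column 2 = 4 (sole candidate).
row 7, column 4 = 5 (sole candidate).
row 1, column 6 = 9 (sole candidate).
row 3, column 1 = 2 (sole candidate).
row 5, column 4 = 1 (sole candidate).
row 6, column 2 = 7 (sole candidate).
row 6, column 5 = 6 (sole candidate).
row 7, column 1 = 8 (sole candidate).
row 7, column 8 = 2 (sole candidate).
row 7, column 9 = 6 (sole candidate).
row 8, column 2 = 9 (sole candidate).
row 9, column 1 = 7 (sole candidate).
row 9, column 6 = 5 (sole candidate).
row 4, column 2 = 1: row 4 has {2,3,4,5,6,7,8}; col 2 has {4,5,6,7,8,9}; region has {2,3,4,5,7,8} → only 1 remains.
row 4, column 4 = 9: row 4 has {1,2,3,4,5,6,7,8}; col 4 has {1,2,3,5,8}; region has {1,2,3,4,5,7,8} → only 9 remains.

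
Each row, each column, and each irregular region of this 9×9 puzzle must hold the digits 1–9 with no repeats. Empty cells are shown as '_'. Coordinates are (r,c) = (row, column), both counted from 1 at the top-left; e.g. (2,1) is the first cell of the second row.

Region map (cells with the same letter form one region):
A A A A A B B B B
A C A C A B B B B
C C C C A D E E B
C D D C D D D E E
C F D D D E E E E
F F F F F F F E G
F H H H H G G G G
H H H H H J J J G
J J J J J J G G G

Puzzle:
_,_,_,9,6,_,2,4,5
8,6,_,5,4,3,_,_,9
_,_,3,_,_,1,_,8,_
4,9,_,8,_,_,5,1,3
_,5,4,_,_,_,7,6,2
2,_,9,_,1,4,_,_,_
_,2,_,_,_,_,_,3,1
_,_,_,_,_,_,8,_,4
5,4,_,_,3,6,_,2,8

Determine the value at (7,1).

7

(2,7) = 1 (sole candidate).
(2,8) = 7 (sole candidate).
(3,2) = 7 (sole candidate).
(3,4) = 2 (sole candidate).
(3,5) = 5 (sole candidate).
(3,9) = 6 (sole candidate).
(5,4) = 3 (sole candidate).
(5,5) = 8 (sole candidate).
(5,6) = 9 (sole candidate).
(6,8) = 5 (sole candidate).
(6,9) = 7 (sole candidate).
(7,6) = 5 (sole candidate).
(8,8) = 9 (sole candidate).
(9,7) = 9 (sole candidate).
(1,6) = 8 (sole candidate).
(2,3) = 2 (sole candidate).
(3,1) = 9 (sole candidate).
(3,7) = 4 (sole candidate).
(5,1) = 1 (sole candidate).
(6,4) = 6 (sole candidate).
(6,7) = 3 (sole candidate).
(7,1) = 7: row 7 has {1,2,3,5}; col 1 has {1,2,4,5,8,9}; region has {1,2,3,4,5,6,9} → only 7 remains.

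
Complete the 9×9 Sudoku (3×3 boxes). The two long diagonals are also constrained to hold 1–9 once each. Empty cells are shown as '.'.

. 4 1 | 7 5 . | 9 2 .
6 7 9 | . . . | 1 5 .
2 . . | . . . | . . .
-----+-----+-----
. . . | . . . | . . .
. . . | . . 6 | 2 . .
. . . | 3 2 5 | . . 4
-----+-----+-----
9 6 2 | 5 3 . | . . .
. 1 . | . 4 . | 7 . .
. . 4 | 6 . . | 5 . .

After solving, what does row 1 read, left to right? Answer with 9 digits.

row 2, column 5 = 8 (sole candidate).
row 2, column 9 = 3 (sole candidate).
row 5, column 5 = 9 (sole candidate).
row 1, column 6 = 3: row 1 has {1,2,4,5,7,9}; col 6 has {5,6}; box has {5,7,8} → only 3 remains.
row 1, column 1 = 8: row 1 has {1,2,3,4,5,7,9}; col 1 has {2,6,9}; box has {1,2,4,6,7,9}; main diagonal has {5,7,9} → only 8 remains.
row 1, column 9 = 6: row 1 has {1,2,3,4,5,7,8,9}; col 9 has {3,4}; box has {1,2,3,5,9}; anti-diagonal has {1,2,3,5,9} → only 6 remains.

841753926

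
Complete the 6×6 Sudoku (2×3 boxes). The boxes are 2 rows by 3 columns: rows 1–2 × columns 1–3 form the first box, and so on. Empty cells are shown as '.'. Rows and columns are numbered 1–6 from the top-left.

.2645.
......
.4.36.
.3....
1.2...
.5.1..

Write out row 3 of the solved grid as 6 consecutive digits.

r1c1 = 3: row 1 has {2,4,5,6}; col 1 has {1}; box has {2,6} → only 3 remains.
r1c6 = 1: row 1 has {2,3,4,5,6}; col 6 has {}; box has {4,5} → only 1 remains.
r2c2 = 1: row 2 has {}; col 2 has {2,3,4,5}; box has {2,3,6} → only 1 remains.
r5c2 = 6: row 5 has {1,2}; col 2 has {1,2,3,4,5}; box has {1,2,5} → only 6 remains.
r5c4 = 5: row 5 has {1,2,6}; col 4 has {1,3,4}; box has {1} → only 5 remains.
r6c1 = 4: row 6 has {1,5}; col 1 has {1,3}; box has {1,2,5,6} → only 4 remains.
r6c3 = 3: row 6 has {1,4,5}; col 3 has {2,6}; box has {1,2,4,5,6} → only 3 remains.
r6c5 = 2: row 6 has {1,3,4,5}; col 5 has {5,6}; box has {1,5} → only 2 remains.
r6c6 = 6: row 6 has {1,2,3,4,5}; col 6 has {1}; box has {1,2,5} → only 6 remains.
r2c1 = 5: row 2 has {1}; col 1 has {1,3,4}; box has {1,2,3,6} → only 5 remains.
r2c3 = 4: row 2 has {1,5}; col 3 has {2,3,6}; box has {1,2,3,5,6} → only 4 remains.
r2c5 = 3: row 2 has {1,4,5}; col 5 has {2,5,6}; box has {1,4,5} → only 3 remains.
r2c6 = 2: row 2 has {1,3,4,5}; col 6 has {1,6}; box has {1,3,4,5} → only 2 remains.
r3c1 = 2: row 3 has {3,4,6}; col 1 has {1,3,4,5}; box has {3,4} → only 2 remains.
r3c6 = 5: row 3 has {2,3,4,6}; col 6 has {1,2,6}; box has {3,6} → only 5 remains.
r4c1 = 6: row 4 has {3}; col 1 has {1,2,3,4,5}; box has {2,3,4} → only 6 remains.
r4c4 = 2: row 4 has {3,6}; col 4 has {1,3,4,5}; box has {3,5,6} → only 2 remains.
r4c6 = 4: row 4 has {2,3,6}; col 6 has {1,2,5,6}; box has {2,3,5,6} → only 4 remains.
r5c5 = 4: row 5 has {1,2,5,6}; col 5 has {2,3,5,6}; box has {1,2,5,6} → only 4 remains.
r5c6 = 3: row 5 has {1,2,4,5,6}; col 6 has {1,2,4,5,6}; box has {1,2,4,5,6} → only 3 remains.
r2c4 = 6: row 2 has {1,2,3,4,5}; col 4 has {1,2,3,4,5}; box has {1,2,3,4,5} → only 6 remains.
r3c3 = 1: row 3 has {2,3,4,5,6}; col 3 has {2,3,4,6}; box has {2,3,4,6} → only 1 remains.

241365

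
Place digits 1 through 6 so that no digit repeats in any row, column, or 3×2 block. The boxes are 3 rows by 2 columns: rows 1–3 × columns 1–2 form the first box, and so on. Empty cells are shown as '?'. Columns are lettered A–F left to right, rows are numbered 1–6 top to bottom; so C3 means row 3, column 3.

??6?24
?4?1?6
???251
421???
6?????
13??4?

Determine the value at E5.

1

E2 = 3 (sole candidate).
A3 = 3 (sole candidate).
B3 = 6 (sole candidate).
C3 = 4 (sole candidate).
E4 = 6 (sole candidate).
B5 = 5 (sole candidate).
E5 = 1: row 5 has {5,6}; col 5 has {2,3,4,5,6}; box has {4,6} → only 1 remains.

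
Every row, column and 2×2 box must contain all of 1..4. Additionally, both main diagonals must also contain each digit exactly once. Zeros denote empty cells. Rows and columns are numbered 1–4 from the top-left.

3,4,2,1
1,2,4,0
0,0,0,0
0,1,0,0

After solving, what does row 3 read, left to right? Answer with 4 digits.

4312

row 2, column 4 = 3: row 2 has {1,2,4}; col 4 has {1}; box has {1,2,4} → only 3 remains.
row 3, column 2 = 3: row 3 has {}; col 2 has {1,2,4}; box has {1}; anti-diagonal has {1,4} → only 3 remains.
row 3, column 3 = 1: row 3 has {3}; col 3 has {2,4}; box has {}; main diagonal has {2,3} → only 1 remains.
row 4, column 1 = 2: row 4 has {1}; col 1 has {1,3}; box has {1,3}; anti-diagonal has {1,3,4} → only 2 remains.
row 4, column 3 = 3: row 4 has {1,2}; col 3 has {1,2,4}; box has {1} → only 3 remains.
row 4, column 4 = 4: row 4 has {1,2,3}; col 4 has {1,3}; box has {1,3}; main diagonal has {1,2,3} → only 4 remains.
row 3, column 1 = 4: row 3 has {1,3}; col 1 has {1,2,3}; box has {1,2,3} → only 4 remains.
row 3, column 4 = 2: row 3 has {1,3,4}; col 4 has {1,3,4}; box has {1,3,4} → only 2 remains.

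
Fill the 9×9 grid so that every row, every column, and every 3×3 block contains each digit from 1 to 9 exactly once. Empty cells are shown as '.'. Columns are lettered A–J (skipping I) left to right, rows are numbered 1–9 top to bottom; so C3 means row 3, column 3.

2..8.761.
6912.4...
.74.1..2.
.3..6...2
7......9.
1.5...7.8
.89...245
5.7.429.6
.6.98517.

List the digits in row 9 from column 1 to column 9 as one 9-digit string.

462985173

B1 = 5 (sole candidate).
C1 = 3 (sole candidate).
E1 = 9 (sole candidate).
J1 = 4 (sole candidate).
A3 = 8 (sole candidate).
C4 = 8 (sole candidate).
H4 = 5 (sole candidate).
A7 = 3 (sole candidate).
E7 = 7 (sole candidate).
B8 = 1 (sole candidate).
D8 = 3 (sole candidate).
H8 = 8 (sole candidate).
A9 = 4: row 9 has {1,5,6,7,8,9}; col 1 has {1,2,3,5,6,7,8}; box has {1,3,5,6,7,8,9} → only 4 remains.
C9 = 2: row 9 has {1,4,5,6,7,8,9}; col 3 has {1,3,4,5,7,8,9}; box has {1,3,4,5,6,7,8,9} → only 2 remains.
J9 = 3: row 9 has {1,2,4,5,6,7,8,9}; col 9 has {2,4,5,6,8}; box has {1,2,4,5,6,7,8,9} → only 3 remains.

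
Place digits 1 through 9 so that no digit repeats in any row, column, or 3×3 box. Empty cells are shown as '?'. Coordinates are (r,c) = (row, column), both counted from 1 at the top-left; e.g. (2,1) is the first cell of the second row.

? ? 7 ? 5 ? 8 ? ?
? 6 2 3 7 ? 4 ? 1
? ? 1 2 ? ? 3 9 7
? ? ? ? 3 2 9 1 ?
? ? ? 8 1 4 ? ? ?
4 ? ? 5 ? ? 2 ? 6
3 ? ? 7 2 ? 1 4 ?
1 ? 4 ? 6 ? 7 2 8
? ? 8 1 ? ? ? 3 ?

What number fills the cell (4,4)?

6

(1,1) = 9: row 1 has {5,7,8}; col 1 has {1,3,4}; box has {1,2,6,7} → only 9 remains.
(1,8) = 6: row 1 has {5,7,8,9}; col 8 has {1,2,3,4,9}; box has {1,3,4,7,8,9} → only 6 remains.
(1,9) = 2: row 1 has {5,6,7,8,9}; col 9 has {1,6,7,8}; box has {1,3,4,6,7,8,9} → only 2 remains.
(2,8) = 5: row 2 has {1,2,3,4,6,7}; col 8 has {1,2,3,4,6,9}; box has {1,2,3,4,6,7,8,9} → only 5 remains.
(4,4) = 6: row 4 has {1,2,3,9}; col 4 has {1,2,3,5,7,8}; box has {1,2,3,4,5,8} → only 6 remains.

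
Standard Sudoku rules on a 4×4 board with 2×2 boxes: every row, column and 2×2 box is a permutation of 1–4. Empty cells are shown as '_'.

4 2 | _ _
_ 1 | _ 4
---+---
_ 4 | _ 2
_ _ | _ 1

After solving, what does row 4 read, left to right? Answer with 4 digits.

R1C4 = 3: row 1 has {2,4}; col 4 has {1,2,4}; box has {4} → only 3 remains.
R2C1 = 3: row 2 has {1,4}; col 1 has {4}; box has {1,2,4} → only 3 remains.
R2C3 = 2: row 2 has {1,3,4}; col 3 has {}; box has {3,4} → only 2 remains.
R3C1 = 1: row 3 has {2,4}; col 1 has {3,4}; box has {4} → only 1 remains.
R3C3 = 3: row 3 has {1,2,4}; col 3 has {2}; box has {1,2} → only 3 remains.
R4C1 = 2: row 4 has {1}; col 1 has {1,3,4}; box has {1,4} → only 2 remains.
R4C2 = 3: row 4 has {1,2}; col 2 has {1,2,4}; box has {1,2,4} → only 3 remains.
R4C3 = 4: row 4 has {1,2,3}; col 3 has {2,3}; box has {1,2,3} → only 4 remains.

2341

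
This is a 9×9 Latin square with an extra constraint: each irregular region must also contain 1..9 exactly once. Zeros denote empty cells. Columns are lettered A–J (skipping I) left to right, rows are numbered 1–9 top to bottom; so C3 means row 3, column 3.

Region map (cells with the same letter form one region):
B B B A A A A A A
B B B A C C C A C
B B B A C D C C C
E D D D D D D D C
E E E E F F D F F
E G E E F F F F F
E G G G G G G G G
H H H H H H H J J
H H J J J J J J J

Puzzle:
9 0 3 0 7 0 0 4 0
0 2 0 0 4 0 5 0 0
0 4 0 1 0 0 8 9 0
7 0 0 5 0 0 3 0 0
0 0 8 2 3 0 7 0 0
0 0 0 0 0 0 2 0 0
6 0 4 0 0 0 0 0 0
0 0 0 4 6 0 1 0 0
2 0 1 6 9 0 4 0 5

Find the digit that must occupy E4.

8

D1 = 8: row 1 has {3,4,7,9}; col 4 has {1,2,4,5,6}; region has {1,4,7} → only 8 remains.
G1 = 6: row 1 has {3,4,7,8,9}; col 7 has {1,2,3,4,5,7,8}; region has {1,4,7,8} → only 6 remains.
J1 = 2: row 1 has {3,4,6,7,8,9}; col 9 has {5}; region has {1,4,6,7,8} → only 2 remains.
H2 = 3: row 2 has {2,4,5}; col 8 has {4,9}; region has {1,2,4,6,7,8} → only 3 remains.
A3 = 5: row 3 has {1,4,8,9}; col 1 has {2,6,7,9}; region has {2,3,4,9} → only 5 remains.
E3 = 2: row 3 has {1,4,5,8,9}; col 5 has {3,4,6,7,9}; region has {4,5,8,9} → only 2 remains.
F3 = 6: row 3 has {1,2,4,5,8,9}; col 6 has {}; region has {3,5,7} → only 6 remains.
G7 = 9: row 7 has {4,6}; col 7 has {1,2,3,4,5,6,7,8}; region has {4} → only 9 remains.
B1 = 1: row 1 has {2,3,4,6,7,8,9}; col 2 has {2,4}; region has {2,3,4,5,9} → only 1 remains.
F1 = 5: row 1 has {1,2,3,4,6,7,8,9}; col 6 has {6}; region has {1,2,3,4,6,7,8} → only 5 remains.
A2 = 8: row 2 has {2,3,4,5}; col 1 has {2,5,6,7,9}; region has {1,2,3,4,5,9} → only 8 remains.
D2 = 9: row 2 has {2,3,4,5,8}; col 4 has {1,2,4,5,6,8}; region has {1,2,3,4,5,6,7,8} → only 9 remains.
C3 = 7: row 3 has {1,2,4,5,6,8,9}; col 3 has {1,3,4,8}; region has {1,2,3,4,5,8,9} → only 7 remains.
J3 = 3: row 3 has {1,2,4,5,6,7,8,9}; col 9 has {2,5}; region has {2,4,5,8,9} → only 3 remains.
D6 = 3: row 6 has {2}; col 4 has {1,2,4,5,6,8,9}; region has {2,6,7,8} → only 3 remains.
D7 = 7: row 7 has {4,6,9}; col 4 has {1,2,3,4,5,6,8,9}; region has {4,9} → only 7 remains.
A8 = 3: row 8 has {1,4,6}; col 1 has {2,5,6,7,8,9}; region has {1,2,4,6} → only 3 remains.
C2 = 6: row 2 has {2,3,4,5,8,9}; col 3 has {1,3,4,7,8}; region has {1,2,3,4,5,7,8,9} → only 6 remains.
F4 = 4: in row 4, 4 can only go here (every other open cell in that row sees a 4).
J4 = 6: in row 4, 6 can only go here (every other open cell in that row sees a 6).
H5 = 6: in row 5, 6 can only go here (every other open cell in that row sees a 6).
B5 = 5: in row 5, 5 can only go here (every other open cell in that row sees a 5).
C6 = 9: row 6 has {2,3}; col 3 has {1,3,4,6,7,8}; region has {2,3,5,6,7,8} → only 9 remains.
C8 = 5: row 8 has {1,3,4,6}; col 3 has {1,3,4,6,7,8,9}; region has {1,2,3,4,6} → only 5 remains.
C4 = 2: row 4 has {3,4,5,6,7}; col 3 has {1,3,4,5,6,7,8,9}; region has {3,4,5,6,7} → only 2 remains.
B4 = 9: in row 4, 9 can only go here (every other open cell in that row sees a 9).
B6 = 6: in row 6, 6 can only go here (every other open cell in that row sees a 6).
F8 = 9: in row 8, 9 can only go here (every other open cell in that row sees a 9).
H8 = 2: in row 8, 2 can only go here (every other open cell in that row sees a 2).
F5 = 1: row 5 has {2,3,5,6,7,8}; col 6 has {4,5,6,9}; region has {2,3,6} → only 1 remains.
F2 = 7: row 2 has {2,3,4,5,6,8,9}; col 6 has {1,4,5,6,9}; region has {2,3,4,5,6,8,9} → only 7 remains.
J2 = 1: row 2 has {2,3,4,5,6,7,8,9}; col 9 has {2,3,5,6}; region has {2,3,4,5,6,7,8,9} → only 1 remains.
A5 = 4: row 5 has {1,2,3,5,6,7,8}; col 1 has {2,3,5,6,7,8,9}; region has {2,3,5,6,7,8,9} → only 4 remains.
J5 = 9: row 5 has {1,2,3,4,5,6,7,8}; col 9 has {1,2,3,5,6}; region has {1,2,3,6} → only 9 remains.
A6 = 1: row 6 has {2,3,6,9}; col 1 has {2,3,4,5,6,7,8,9}; region has {2,3,4,5,6,7,8,9} → only 1 remains.
F6 = 8: row 6 has {1,2,3,6,9}; col 6 has {1,4,5,6,7,9}; region has {1,2,3,6,9} → only 8 remains.
J7 = 8: row 7 has {4,6,7,9}; col 9 has {1,2,3,5,6,9}; region has {4,6,7,9} → only 8 remains.
J8 = 7: row 8 has {1,2,3,4,5,6,9}; col 9 has {1,2,3,5,6,8,9}; region has {1,2,4,5,6,9} → only 7 remains.
F9 = 3: row 9 has {1,2,4,5,6,9}; col 6 has {1,4,5,6,7,8,9}; region has {1,2,4,5,6,7,9} → only 3 remains.
H9 = 8: row 9 has {1,2,3,4,5,6,9}; col 8 has {2,3,4,6,9}; region has {1,2,3,4,5,6,7,9} → only 8 remains.
H4 = 1: row 4 has {2,3,4,5,6,7,9}; col 8 has {2,3,4,6,8,9}; region has {2,3,4,5,6,7,9} → only 1 remains.
E6 = 5: row 6 has {1,2,3,6,8,9}; col 5 has {2,3,4,6,7,9}; region has {1,2,3,6,8,9} → only 5 remains.
H6 = 7: row 6 has {1,2,3,5,6,8,9}; col 8 has {1,2,3,4,6,8,9}; region has {1,2,3,5,6,8,9} → only 7 remains.
J6 = 4: row 6 has {1,2,3,5,6,7,8,9}; col 9 has {1,2,3,5,6,7,8,9}; region has {1,2,3,5,6,7,8,9} → only 4 remains.
B7 = 3: row 7 has {4,6,7,8,9}; col 2 has {1,2,4,5,6,9}; region has {4,6,7,8,9} → only 3 remains.
E7 = 1: row 7 has {3,4,6,7,8,9}; col 5 has {2,3,4,5,6,7,9}; region has {3,4,6,7,8,9} → only 1 remains.
F7 = 2: row 7 has {1,3,4,6,7,8,9}; col 6 has {1,3,4,5,6,7,8,9}; region has {1,3,4,6,7,8,9} → only 2 remains.
H7 = 5: row 7 has {1,2,3,4,6,7,8,9}; col 8 has {1,2,3,4,6,7,8,9}; region has {1,2,3,4,6,7,8,9} → only 5 remains.
B8 = 8: row 8 has {1,2,3,4,5,6,7,9}; col 2 has {1,2,3,4,5,6,9}; region has {1,2,3,4,5,6,9} → only 8 remains.
B9 = 7: row 9 has {1,2,3,4,5,6,8,9}; col 2 has {1,2,3,4,5,6,8,9}; region has {1,2,3,4,5,6,8,9} → only 7 remains.
E4 = 8: row 4 has {1,2,3,4,5,6,7,9}; col 5 has {1,2,3,4,5,6,7,9}; region has {1,2,3,4,5,6,7,9} → only 8 remains.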